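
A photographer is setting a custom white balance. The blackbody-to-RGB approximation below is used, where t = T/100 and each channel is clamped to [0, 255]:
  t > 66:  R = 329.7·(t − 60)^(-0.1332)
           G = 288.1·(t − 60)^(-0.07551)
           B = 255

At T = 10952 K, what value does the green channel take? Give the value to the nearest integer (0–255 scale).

215

t = 10952/100 = 109.52; the t > 66 branch applies.
G = 288.1·(109.52 − 60)^(-0.07551) = 288.1·49.52^(-0.07551) = 288.1·0.74478 = 214.571.
Rounded: 215.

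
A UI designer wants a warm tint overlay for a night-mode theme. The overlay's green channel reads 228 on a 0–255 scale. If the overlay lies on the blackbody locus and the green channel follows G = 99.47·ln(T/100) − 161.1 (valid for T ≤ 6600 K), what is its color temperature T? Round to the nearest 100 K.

5000 K

ln t = (228 + 161.1) / 99.47 = 3.9117.
t = e^3.9117 = 49.985.
T = 100·t = 4999 K → 5000 K to the nearest 100 K.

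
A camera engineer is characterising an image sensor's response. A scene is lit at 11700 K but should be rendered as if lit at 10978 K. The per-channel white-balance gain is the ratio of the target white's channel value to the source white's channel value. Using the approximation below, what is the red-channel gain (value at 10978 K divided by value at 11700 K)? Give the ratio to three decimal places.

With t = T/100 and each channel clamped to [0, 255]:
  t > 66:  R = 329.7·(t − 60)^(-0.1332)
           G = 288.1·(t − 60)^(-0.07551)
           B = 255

1.018

At 11700 K (t = 117):
  R = 329.7·(117 − 60)^(-0.1332) = 329.7·57^(-0.1332) = 329.7·0.58360 = 192.414.
At 10978 K (t = 109.78):
  R = 329.7·(109.78 − 60)^(-0.1332) = 329.7·49.78^(-0.1332) = 329.7·0.59423 = 195.917.
Gain = 195.917 / 192.414 = 1.0182 → 1.018.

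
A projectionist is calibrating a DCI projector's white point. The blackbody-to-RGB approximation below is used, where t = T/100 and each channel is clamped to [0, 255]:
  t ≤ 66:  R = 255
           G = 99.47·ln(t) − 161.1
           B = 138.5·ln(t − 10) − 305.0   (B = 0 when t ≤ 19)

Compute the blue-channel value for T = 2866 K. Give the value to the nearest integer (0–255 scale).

100

t = 2866/100 = 28.66; the t ≤ 66 branch applies.
B = 138.5·ln(28.66 − 10) − 305.0 = 138.5·ln 18.66 − 305.0 = 138.5·2.9264 − 305.0 = 100.304.
Rounded: 100.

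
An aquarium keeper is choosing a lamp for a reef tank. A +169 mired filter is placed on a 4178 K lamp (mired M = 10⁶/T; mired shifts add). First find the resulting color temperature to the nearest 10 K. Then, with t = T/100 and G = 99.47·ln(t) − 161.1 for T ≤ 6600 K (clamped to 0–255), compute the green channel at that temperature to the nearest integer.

M_in = 10⁶/4178 = 239.35; M_out = 239.35 + (+169) = 408.35.
T_out = 10⁶/408.35 = 2448.9 K → 2450 K; t = 24.5.
G = 99.47·ln 24.5 − 161.1 = 99.47·3.1987 − 161.1 = 157.072.
Rounded: 157.

157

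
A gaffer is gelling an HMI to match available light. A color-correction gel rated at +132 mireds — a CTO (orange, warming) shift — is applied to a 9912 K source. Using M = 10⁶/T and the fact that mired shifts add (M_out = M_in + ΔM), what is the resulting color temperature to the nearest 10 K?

4290 K

M_in = 10⁶/9912 = 100.89 mireds.
M_out = 100.89 + (+132) = 232.89 mireds.
T_out = 10⁶/232.89 = 4293.9 K → 4290 K.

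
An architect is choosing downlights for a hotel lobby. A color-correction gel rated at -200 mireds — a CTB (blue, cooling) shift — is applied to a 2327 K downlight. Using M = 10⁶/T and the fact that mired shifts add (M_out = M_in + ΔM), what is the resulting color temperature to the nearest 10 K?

4350 K

M_in = 10⁶/2327 = 429.74 mireds.
M_out = 429.74 + (-200) = 229.74 mireds.
T_out = 10⁶/229.74 = 4352.8 K → 4350 K.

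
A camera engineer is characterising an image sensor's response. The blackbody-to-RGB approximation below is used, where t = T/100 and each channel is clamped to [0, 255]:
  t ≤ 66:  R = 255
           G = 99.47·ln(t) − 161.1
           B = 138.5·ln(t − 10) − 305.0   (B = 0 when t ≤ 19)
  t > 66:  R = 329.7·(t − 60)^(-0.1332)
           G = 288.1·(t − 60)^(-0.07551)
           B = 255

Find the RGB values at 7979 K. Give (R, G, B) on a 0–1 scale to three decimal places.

t = 7979/100 = 79.79; the t > 66 branch applies.
R = 329.7·(79.79 − 60)^(-0.1332) = 329.7·19.79^(-0.1332) = 329.7·0.67191 = 221.530.
G = 288.1·(79.79 − 60)^(-0.07551) = 288.1·19.79^(-0.07551) = 288.1·0.79819 = 229.958.
B = 255 by definition for t > 66.
Dividing each by 255: (0.8687, 0.9018, 1.0000) → (0.869, 0.902, 1.000).

(0.869, 0.902, 1.000)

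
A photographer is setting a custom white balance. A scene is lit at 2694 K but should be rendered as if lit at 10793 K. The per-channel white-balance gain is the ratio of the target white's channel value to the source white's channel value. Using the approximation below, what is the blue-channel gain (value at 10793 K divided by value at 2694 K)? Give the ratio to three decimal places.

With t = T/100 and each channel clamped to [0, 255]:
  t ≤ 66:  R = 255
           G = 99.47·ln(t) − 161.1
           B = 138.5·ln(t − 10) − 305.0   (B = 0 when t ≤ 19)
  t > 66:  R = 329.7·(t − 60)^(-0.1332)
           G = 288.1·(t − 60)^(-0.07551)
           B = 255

2.934

At 2694 K (t = 26.94):
  B = 138.5·ln(26.94 − 10) − 305.0 = 138.5·ln 16.94 − 305.0 = 138.5·2.8297 − 305.0 = 86.910.
At 10793 K (t = 107.93):
  B = 255 by definition for t > 66.
Gain = 255.000 / 86.910 = 2.9341 → 2.934.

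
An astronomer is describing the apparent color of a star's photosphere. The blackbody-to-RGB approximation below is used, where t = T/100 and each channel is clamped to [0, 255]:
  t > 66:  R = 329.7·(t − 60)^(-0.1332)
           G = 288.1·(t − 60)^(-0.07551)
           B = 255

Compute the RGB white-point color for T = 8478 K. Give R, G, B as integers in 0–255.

R=215, G=226, B=255

t = 8478/100 = 84.78; the t > 66 branch applies.
R = 329.7·(84.78 − 60)^(-0.1332) = 329.7·24.78^(-0.1332) = 329.7·0.65209 = 214.993.
G = 288.1·(84.78 − 60)^(-0.07551) = 288.1·24.78^(-0.07551) = 288.1·0.78475 = 226.087.
B = 255 by definition for t > 66.
Rounded: (215, 226, 255).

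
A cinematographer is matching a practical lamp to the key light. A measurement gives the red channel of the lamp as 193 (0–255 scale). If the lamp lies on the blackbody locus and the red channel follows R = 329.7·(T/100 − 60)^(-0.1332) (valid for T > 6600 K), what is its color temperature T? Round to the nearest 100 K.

(t − 60)^(-0.1332) = 193/329.7 = 0.58538.
t − 60 = 0.58538^(1/-0.1332) = 0.58538^(-7.508) = 55.713, so t = 115.713.
T = 100·t = 11571 K → 11600 K to the nearest 100 K.

11600 K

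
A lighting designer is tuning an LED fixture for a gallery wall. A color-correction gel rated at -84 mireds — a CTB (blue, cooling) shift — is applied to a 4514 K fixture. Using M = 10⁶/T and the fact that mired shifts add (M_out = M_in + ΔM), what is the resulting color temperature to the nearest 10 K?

M_in = 10⁶/4514 = 221.53 mireds.
M_out = 221.53 + (-84) = 137.53 mireds.
T_out = 10⁶/137.53 = 7271.0 K → 7270 K.

7270 K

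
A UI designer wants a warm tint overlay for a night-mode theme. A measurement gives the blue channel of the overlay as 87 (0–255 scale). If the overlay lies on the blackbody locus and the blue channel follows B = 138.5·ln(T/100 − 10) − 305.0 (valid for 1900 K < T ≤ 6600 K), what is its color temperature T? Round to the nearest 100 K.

2700 K

ln(t − 10) = (87 + 305.0) / 138.5 = 2.8303.
t − 10 = e^2.8303 = 16.951, so t = 26.951.
T = 100·t = 2695 K → 2700 K to the nearest 100 K.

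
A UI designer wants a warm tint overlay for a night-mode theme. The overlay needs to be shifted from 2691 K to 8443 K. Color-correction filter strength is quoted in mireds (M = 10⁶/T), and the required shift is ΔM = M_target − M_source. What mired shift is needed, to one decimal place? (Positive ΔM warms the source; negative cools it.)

M_source = 10⁶/2691 = 371.609; M_target = 10⁶/8443 = 118.441.
ΔM = 118.441 − 371.609 = -253.168 → -253.2 mireds, a cooling shift.

-253.2 mireds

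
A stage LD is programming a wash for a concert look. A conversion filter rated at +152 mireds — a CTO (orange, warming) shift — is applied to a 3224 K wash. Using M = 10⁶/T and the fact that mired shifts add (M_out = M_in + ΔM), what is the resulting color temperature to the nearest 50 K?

M_in = 10⁶/3224 = 310.17 mireds.
M_out = 310.17 + (+152) = 462.17 mireds.
T_out = 10⁶/462.17 = 2163.7 K → 2150 K.

2150 K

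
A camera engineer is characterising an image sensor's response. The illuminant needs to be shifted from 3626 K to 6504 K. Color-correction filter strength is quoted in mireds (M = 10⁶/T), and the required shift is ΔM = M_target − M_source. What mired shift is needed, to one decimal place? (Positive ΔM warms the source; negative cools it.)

M_source = 10⁶/3626 = 275.786; M_target = 10⁶/6504 = 153.752.
ΔM = 153.752 − 275.786 = -122.034 → -122.0 mireds, a cooling shift.

-122.0 mireds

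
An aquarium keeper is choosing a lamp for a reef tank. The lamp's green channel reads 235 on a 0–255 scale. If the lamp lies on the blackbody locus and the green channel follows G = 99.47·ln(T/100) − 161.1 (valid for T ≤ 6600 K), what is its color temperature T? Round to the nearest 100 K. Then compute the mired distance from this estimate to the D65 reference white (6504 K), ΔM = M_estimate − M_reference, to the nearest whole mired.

+31 mireds

ln t = (235 + 161.1) / 99.47 = 3.9821.
t = e^3.9821 = 53.630.
T = 100·t = 5363 K → 5400 K to the nearest 100 K.
M_estimate = 10⁶/5400 = 185.19; M_reference = 10⁶/6504 = 153.75.
ΔM = 185.19 − 153.75 = 31.43 → +31 mireds.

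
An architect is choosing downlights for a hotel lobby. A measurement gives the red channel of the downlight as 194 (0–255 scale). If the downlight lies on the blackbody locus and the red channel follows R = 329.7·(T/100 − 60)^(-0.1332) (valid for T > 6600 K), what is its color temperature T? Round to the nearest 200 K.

11400 K

(t − 60)^(-0.1332) = 194/329.7 = 0.58841.
t − 60 = 0.58841^(1/-0.1332) = 0.58841^(-7.508) = 53.593, so t = 113.593.
T = 100·t = 11359 K → 11400 K to the nearest 200 K.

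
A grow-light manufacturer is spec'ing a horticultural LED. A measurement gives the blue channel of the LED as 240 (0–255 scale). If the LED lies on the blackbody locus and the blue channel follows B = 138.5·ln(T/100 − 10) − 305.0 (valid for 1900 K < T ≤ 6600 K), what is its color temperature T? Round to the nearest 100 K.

ln(t − 10) = (240 + 305.0) / 138.5 = 3.9350.
t − 10 = e^3.9350 = 51.163, so t = 61.163.
T = 100·t = 6116 K → 6100 K to the nearest 100 K.

6100 K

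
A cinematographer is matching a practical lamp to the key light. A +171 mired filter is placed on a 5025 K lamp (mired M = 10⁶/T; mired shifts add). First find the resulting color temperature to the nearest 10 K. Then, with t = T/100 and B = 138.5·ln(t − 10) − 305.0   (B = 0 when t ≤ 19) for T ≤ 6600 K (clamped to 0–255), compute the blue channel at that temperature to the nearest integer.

M_in = 10⁶/5025 = 199.00; M_out = 199.00 + (+171) = 370.00.
T_out = 10⁶/370.00 = 2702.7 K → 2700 K; t = 27.
B = 138.5·ln(27 − 10) − 305.0 = 138.5·ln 17 − 305.0 = 138.5·2.8332 − 305.0 = 87.400.
Rounded: 87.

87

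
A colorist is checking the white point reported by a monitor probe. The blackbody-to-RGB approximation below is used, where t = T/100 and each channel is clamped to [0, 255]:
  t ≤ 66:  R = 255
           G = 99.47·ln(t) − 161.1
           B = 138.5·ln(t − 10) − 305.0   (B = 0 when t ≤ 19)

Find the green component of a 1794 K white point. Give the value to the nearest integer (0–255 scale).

t = 1794/100 = 17.94; the t ≤ 66 branch applies.
G = 99.47·ln 17.94 − 161.1 = 99.47·2.8870 − 161.1 = 126.073.
Rounded: 126.

126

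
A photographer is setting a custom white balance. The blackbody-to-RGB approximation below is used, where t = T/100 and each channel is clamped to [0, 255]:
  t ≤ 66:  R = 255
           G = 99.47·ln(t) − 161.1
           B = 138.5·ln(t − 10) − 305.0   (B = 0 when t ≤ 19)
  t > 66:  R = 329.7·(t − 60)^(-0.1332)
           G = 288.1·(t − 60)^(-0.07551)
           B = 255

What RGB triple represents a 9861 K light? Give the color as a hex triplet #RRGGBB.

t = 9861/100 = 98.61; the t > 66 branch applies.
R = 329.7·(98.61 − 60)^(-0.1332) = 329.7·38.61^(-0.1332) = 329.7·0.61468 = 202.661.
G = 288.1·(98.61 − 60)^(-0.07551) = 288.1·38.61^(-0.07551) = 288.1·0.75891 = 218.641.
B = 255 by definition for t > 66.
Rounded: (203, 219, 255).
In hex: #CBDBFF.

#CBDBFF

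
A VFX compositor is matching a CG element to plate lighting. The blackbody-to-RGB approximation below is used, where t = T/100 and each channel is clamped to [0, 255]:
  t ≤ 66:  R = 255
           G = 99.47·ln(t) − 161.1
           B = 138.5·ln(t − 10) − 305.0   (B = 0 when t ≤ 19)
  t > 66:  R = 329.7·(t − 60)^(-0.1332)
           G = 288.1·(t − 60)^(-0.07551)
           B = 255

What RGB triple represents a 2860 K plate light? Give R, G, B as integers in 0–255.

t = 2860/100 = 28.6; the t ≤ 66 branch applies.
R = 255 by definition for t ≤ 66.
G = 99.47·ln 28.6 − 161.1 = 99.47·3.3534 − 161.1 = 172.463.
B = 138.5·ln(28.6 − 10) − 305.0 = 138.5·ln 18.6 − 305.0 = 138.5·2.9232 − 305.0 = 99.858.
Rounded: (255, 172, 100).

R=255, G=172, B=100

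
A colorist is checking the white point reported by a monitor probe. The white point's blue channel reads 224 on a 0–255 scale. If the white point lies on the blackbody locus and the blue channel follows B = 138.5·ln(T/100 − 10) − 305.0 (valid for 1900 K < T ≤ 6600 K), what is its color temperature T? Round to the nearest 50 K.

ln(t − 10) = (224 + 305.0) / 138.5 = 3.8195.
t − 10 = e^3.8195 = 45.581, so t = 55.581.
T = 100·t = 5558 K → 5550 K to the nearest 50 K.

5550 K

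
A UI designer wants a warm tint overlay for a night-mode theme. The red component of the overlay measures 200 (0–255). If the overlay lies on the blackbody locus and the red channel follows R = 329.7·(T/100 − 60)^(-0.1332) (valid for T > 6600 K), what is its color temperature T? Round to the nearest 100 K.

10300 K

(t − 60)^(-0.1332) = 200/329.7 = 0.60661.
t − 60 = 0.60661^(1/-0.1332) = 0.60661^(-7.508) = 42.638, so t = 102.638.
T = 100·t = 10264 K → 10300 K to the nearest 100 K.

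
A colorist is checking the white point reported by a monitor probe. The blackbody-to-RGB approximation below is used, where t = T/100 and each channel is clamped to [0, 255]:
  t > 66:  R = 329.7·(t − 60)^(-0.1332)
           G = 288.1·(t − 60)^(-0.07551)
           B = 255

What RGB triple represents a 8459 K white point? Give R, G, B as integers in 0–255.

R=215, G=226, B=255

t = 8459/100 = 84.59; the t > 66 branch applies.
R = 329.7·(84.59 − 60)^(-0.1332) = 329.7·24.59^(-0.1332) = 329.7·0.65276 = 215.214.
G = 288.1·(84.59 − 60)^(-0.07551) = 288.1·24.59^(-0.07551) = 288.1·0.78521 = 226.218.
B = 255 by definition for t > 66.
Rounded: (215, 226, 255).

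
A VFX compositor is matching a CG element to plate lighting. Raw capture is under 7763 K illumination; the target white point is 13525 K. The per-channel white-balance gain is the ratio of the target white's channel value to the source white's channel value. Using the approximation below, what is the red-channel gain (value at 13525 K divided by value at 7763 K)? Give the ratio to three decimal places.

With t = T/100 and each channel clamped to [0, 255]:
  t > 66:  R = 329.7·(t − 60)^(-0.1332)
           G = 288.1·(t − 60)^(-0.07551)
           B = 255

0.824

At 7763 K (t = 77.63):
  R = 329.7·(77.63 − 60)^(-0.1332) = 329.7·17.63^(-0.1332) = 329.7·0.68234 = 224.967.
At 13525 K (t = 135.25):
  R = 329.7·(135.25 − 60)^(-0.1332) = 329.7·75.25^(-0.1332) = 329.7·0.56241 = 185.425.
Gain = 185.425 / 224.967 = 0.8242 → 0.824.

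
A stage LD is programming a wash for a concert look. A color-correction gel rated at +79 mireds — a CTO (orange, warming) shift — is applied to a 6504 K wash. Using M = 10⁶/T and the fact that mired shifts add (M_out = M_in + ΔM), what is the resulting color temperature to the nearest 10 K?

4300 K

M_in = 10⁶/6504 = 153.75 mireds.
M_out = 153.75 + (+79) = 232.75 mireds.
T_out = 10⁶/232.75 = 4296.4 K → 4300 K.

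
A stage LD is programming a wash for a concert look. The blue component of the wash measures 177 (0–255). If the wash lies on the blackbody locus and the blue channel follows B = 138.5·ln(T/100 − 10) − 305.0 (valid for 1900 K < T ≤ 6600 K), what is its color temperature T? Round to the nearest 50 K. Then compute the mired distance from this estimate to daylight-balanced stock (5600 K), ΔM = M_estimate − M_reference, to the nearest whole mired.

ln(t − 10) = (177 + 305.0) / 138.5 = 3.4801.
t − 10 = e^3.4801 = 32.464, so t = 42.464.
T = 100·t = 4246 K → 4250 K to the nearest 50 K.
M_estimate = 10⁶/4250 = 235.29; M_reference = 10⁶/5600 = 178.57.
ΔM = 235.29 − 178.57 = 56.72 → +57 mireds.

+57 mireds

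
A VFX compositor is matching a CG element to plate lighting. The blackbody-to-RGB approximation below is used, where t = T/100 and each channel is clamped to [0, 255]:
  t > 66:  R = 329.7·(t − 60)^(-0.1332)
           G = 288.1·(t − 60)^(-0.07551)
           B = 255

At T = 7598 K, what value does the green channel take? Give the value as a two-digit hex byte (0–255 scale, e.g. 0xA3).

0xEA

t = 7598/100 = 75.98; the t > 66 branch applies.
G = 288.1·(75.98 − 60)^(-0.07551) = 288.1·15.98^(-0.07551) = 288.1·0.81118 = 233.701.
Rounded: 234; in hex, 0xEA.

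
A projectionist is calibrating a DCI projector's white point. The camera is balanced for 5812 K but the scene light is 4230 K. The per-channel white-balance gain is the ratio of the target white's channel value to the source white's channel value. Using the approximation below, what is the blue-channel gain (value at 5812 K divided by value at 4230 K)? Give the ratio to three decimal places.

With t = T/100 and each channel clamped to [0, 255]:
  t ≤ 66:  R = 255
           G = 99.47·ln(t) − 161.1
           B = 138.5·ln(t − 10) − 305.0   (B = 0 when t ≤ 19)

1.313

At 4230 K (t = 42.3):
  B = 138.5·ln(42.3 − 10) − 305.0 = 138.5·ln 32.3 − 305.0 = 138.5·3.4751 − 305.0 = 176.297.
At 5812 K (t = 58.12):
  B = 138.5·ln(58.12 − 10) − 305.0 = 138.5·ln 48.12 − 305.0 = 138.5·3.8737 − 305.0 = 231.507.
Gain = 231.507 / 176.297 = 1.3132 → 1.313.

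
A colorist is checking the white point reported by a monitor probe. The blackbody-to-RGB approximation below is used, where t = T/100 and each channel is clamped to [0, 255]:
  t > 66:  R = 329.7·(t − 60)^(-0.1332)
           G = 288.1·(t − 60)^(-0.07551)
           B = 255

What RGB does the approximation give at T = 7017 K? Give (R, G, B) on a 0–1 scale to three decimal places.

(0.949, 0.948, 1.000)

t = 7017/100 = 70.17; the t > 66 branch applies.
R = 329.7·(70.17 − 60)^(-0.1332) = 329.7·10.17^(-0.1332) = 329.7·0.73422 = 242.072.
G = 288.1·(70.17 − 60)^(-0.07551) = 288.1·10.17^(-0.07551) = 288.1·0.83934 = 241.813.
B = 255 by definition for t > 66.
Dividing each by 255: (0.9493, 0.9483, 1.0000) → (0.949, 0.948, 1.000).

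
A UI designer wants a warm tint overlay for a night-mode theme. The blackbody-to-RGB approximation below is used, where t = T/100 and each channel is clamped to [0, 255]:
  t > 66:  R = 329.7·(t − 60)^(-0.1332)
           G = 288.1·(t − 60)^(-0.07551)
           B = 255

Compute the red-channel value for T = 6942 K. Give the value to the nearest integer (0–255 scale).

t = 6942/100 = 69.42; the t > 66 branch applies.
R = 329.7·(69.42 − 60)^(-0.1332) = 329.7·9.42^(-0.1332) = 329.7·0.74175 = 244.554.
Rounded: 245.

245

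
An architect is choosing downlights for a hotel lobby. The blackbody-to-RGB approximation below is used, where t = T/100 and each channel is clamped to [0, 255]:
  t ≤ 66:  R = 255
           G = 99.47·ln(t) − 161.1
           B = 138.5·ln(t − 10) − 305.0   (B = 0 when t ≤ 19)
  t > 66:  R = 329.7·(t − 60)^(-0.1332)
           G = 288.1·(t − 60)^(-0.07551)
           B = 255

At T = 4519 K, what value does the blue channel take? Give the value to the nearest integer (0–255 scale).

t = 4519/100 = 45.19; the t ≤ 66 branch applies.
B = 138.5·ln(45.19 − 10) − 305.0 = 138.5·ln 35.19 − 305.0 = 138.5·3.5608 − 305.0 = 188.166.
Rounded: 188.

188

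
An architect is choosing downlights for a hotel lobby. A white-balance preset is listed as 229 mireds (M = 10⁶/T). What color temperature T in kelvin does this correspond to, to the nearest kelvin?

4367 K

T = 10⁶ / 229 = 4366.81 K → 4367 K.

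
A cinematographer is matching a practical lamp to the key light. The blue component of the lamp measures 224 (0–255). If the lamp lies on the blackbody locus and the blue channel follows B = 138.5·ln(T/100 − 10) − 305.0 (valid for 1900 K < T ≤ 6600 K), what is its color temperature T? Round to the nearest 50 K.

ln(t − 10) = (224 + 305.0) / 138.5 = 3.8195.
t − 10 = e^3.8195 = 45.581, so t = 55.581.
T = 100·t = 5558 K → 5550 K to the nearest 50 K.

5550 K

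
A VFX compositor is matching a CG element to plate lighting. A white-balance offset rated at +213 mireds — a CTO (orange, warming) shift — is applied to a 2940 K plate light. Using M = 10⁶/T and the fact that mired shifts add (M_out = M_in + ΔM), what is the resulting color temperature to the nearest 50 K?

M_in = 10⁶/2940 = 340.14 mireds.
M_out = 340.14 + (+213) = 553.14 mireds.
T_out = 10⁶/553.14 = 1807.9 K → 1800 K.

1800 K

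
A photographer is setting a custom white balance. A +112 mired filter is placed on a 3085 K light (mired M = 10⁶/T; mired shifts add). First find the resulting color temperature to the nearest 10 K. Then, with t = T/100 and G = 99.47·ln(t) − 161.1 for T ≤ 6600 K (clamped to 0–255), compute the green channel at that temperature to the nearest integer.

150

M_in = 10⁶/3085 = 324.15; M_out = 324.15 + (+112) = 436.15.
T_out = 10⁶/436.15 = 2292.8 K → 2290 K; t = 22.9.
G = 99.47·ln 22.9 − 161.1 = 99.47·3.1311 − 161.1 = 150.354.
Rounded: 150.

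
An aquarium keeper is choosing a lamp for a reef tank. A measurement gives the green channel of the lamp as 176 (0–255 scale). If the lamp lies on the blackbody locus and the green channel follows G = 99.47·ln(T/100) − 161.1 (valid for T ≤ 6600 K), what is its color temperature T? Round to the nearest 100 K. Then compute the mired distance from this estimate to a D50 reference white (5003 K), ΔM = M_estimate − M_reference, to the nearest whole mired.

+133 mireds

ln t = (176 + 161.1) / 99.47 = 3.3890.
t = e^3.3890 = 29.635.
T = 100·t = 2964 K → 3000 K to the nearest 100 K.
M_estimate = 10⁶/3000 = 333.33; M_reference = 10⁶/5003 = 199.88.
ΔM = 333.33 − 199.88 = 133.45 → +133 mireds.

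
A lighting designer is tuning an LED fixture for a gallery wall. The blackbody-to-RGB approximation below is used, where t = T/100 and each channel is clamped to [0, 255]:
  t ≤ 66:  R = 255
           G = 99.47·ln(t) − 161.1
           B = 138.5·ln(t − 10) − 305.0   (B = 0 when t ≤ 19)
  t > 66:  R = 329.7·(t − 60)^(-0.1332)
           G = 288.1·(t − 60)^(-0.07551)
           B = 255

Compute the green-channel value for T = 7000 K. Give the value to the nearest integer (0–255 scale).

t = 7000/100 = 70; the t > 66 branch applies.
G = 288.1·(70 − 60)^(-0.07551) = 288.1·10^(-0.07551) = 288.1·0.84041 = 242.121.
Rounded: 242.

242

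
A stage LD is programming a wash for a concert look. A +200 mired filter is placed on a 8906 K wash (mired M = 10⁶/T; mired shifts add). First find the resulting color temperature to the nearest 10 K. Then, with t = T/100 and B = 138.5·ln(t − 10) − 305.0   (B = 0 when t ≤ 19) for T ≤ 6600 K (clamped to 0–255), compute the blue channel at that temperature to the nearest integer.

123

M_in = 10⁶/8906 = 112.28; M_out = 112.28 + (+200) = 312.28.
T_out = 10⁶/312.28 = 3202.2 K → 3200 K; t = 32.
B = 138.5·ln(32 − 10) − 305.0 = 138.5·ln 22 − 305.0 = 138.5·3.0910 − 305.0 = 123.109.
Rounded: 123.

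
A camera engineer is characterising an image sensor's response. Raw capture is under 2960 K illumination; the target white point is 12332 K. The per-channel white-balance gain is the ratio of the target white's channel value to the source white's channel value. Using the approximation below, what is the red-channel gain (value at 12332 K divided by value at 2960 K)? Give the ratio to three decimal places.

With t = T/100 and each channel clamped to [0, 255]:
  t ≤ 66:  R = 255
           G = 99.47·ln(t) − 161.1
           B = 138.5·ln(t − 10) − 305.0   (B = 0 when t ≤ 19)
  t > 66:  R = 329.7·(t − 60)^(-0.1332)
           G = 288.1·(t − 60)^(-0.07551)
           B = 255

0.744

At 2960 K (t = 29.6):
  R = 255 by definition for t ≤ 66.
At 12332 K (t = 123.32):
  R = 329.7·(123.32 − 60)^(-0.1332) = 329.7·63.32^(-0.1332) = 329.7·0.57549 = 189.738.
Gain = 189.738 / 255.000 = 0.7441 → 0.744.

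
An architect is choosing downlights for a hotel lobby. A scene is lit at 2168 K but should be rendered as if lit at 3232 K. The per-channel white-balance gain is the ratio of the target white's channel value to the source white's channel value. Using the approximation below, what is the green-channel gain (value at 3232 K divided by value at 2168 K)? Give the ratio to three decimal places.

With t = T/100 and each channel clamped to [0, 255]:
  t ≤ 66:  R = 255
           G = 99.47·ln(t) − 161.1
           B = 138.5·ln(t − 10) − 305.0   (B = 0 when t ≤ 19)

1.274

At 2168 K (t = 21.68):
  G = 99.47·ln 21.68 − 161.1 = 99.47·3.0764 − 161.1 = 144.909.
At 3232 K (t = 32.32):
  G = 99.47·ln 32.32 − 161.1 = 99.47·3.4757 − 161.1 = 184.627.
Gain = 184.627 / 144.909 = 1.2741 → 1.274.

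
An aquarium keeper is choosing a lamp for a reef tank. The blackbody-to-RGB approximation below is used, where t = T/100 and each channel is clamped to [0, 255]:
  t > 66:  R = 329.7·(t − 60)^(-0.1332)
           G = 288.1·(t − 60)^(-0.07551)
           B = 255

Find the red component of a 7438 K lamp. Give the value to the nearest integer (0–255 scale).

231

t = 7438/100 = 74.38; the t > 66 branch applies.
R = 329.7·(74.38 − 60)^(-0.1332) = 329.7·14.38^(-0.1332) = 329.7·0.70111 = 231.156.
Rounded: 231.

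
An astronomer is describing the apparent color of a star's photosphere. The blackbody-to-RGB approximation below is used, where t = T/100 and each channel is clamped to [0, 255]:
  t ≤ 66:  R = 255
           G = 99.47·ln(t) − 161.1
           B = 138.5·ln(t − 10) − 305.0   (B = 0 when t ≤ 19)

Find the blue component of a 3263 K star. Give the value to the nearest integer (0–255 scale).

127

t = 3263/100 = 32.63; the t ≤ 66 branch applies.
B = 138.5·ln(32.63 − 10) − 305.0 = 138.5·ln 22.63 − 305.0 = 138.5·3.1193 − 305.0 = 127.020.
Rounded: 127.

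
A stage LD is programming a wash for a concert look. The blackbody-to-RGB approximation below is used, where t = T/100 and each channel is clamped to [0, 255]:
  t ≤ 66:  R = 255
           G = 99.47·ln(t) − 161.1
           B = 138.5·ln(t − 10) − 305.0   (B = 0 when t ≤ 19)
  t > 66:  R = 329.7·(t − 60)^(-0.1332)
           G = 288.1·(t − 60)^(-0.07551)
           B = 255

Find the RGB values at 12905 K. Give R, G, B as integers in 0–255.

R=188, G=209, B=255

t = 12905/100 = 129.05; the t > 66 branch applies.
R = 329.7·(129.05 − 60)^(-0.1332) = 329.7·69.05^(-0.1332) = 329.7·0.56888 = 187.561.
G = 288.1·(129.05 − 60)^(-0.07551) = 288.1·69.05^(-0.07551) = 288.1·0.72631 = 209.251.
B = 255 by definition for t > 66.
Rounded: (188, 209, 255).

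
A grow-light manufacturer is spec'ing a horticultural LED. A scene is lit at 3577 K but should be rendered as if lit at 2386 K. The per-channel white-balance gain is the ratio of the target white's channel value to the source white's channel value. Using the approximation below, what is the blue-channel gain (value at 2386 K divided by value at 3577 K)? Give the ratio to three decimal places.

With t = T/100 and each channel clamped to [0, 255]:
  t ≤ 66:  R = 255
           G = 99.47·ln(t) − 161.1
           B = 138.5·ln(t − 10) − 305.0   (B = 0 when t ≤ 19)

0.408

At 3577 K (t = 35.77):
  B = 138.5·ln(35.77 − 10) − 305.0 = 138.5·ln 25.77 − 305.0 = 138.5·3.2492 − 305.0 = 145.016.
At 2386 K (t = 23.86):
  B = 138.5·ln(23.86 − 10) − 305.0 = 138.5·ln 13.86 − 305.0 = 138.5·2.6290 − 305.0 = 59.117.
Gain = 59.117 / 145.016 = 0.4077 → 0.408.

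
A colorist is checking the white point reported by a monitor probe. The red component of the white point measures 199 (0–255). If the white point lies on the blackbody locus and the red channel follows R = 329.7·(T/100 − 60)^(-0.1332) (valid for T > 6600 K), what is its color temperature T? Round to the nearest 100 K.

(t − 60)^(-0.1332) = 199/329.7 = 0.60358.
t − 60 = 0.60358^(1/-0.1332) = 0.60358^(-7.508) = 44.273, so t = 104.273.
T = 100·t = 10427 K → 10400 K to the nearest 100 K.

10400 K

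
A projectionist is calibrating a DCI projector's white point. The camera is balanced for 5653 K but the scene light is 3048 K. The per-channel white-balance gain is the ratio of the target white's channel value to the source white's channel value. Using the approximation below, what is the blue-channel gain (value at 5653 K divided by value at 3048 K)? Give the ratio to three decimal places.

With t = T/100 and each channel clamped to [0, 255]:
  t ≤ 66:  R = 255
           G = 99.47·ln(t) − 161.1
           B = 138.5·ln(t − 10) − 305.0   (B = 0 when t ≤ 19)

At 3048 K (t = 30.48):
  B = 138.5·ln(30.48 − 10) − 305.0 = 138.5·ln 20.48 − 305.0 = 138.5·3.0194 − 305.0 = 113.194.
At 5653 K (t = 56.53):
  B = 138.5·ln(56.53 − 10) − 305.0 = 138.5·ln 46.53 − 305.0 = 138.5·3.8401 − 305.0 = 226.853.
Gain = 226.853 / 113.194 = 2.0041 → 2.004.

2.004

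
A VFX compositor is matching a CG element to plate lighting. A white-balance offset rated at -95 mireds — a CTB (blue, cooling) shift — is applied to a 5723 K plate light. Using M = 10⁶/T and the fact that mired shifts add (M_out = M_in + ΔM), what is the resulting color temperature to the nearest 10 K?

12540 K

M_in = 10⁶/5723 = 174.73 mireds.
M_out = 174.73 + (-95) = 79.73 mireds.
T_out = 10⁶/79.73 = 12541.8 K → 12540 K.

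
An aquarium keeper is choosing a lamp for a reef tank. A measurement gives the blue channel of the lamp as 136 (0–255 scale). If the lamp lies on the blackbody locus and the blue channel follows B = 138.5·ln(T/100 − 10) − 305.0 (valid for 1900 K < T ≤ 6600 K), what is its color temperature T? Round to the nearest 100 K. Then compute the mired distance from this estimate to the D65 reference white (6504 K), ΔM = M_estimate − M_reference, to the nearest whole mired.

+140 mireds

ln(t − 10) = (136 + 305.0) / 138.5 = 3.1841.
t − 10 = e^3.1841 = 24.146, so t = 34.146.
T = 100·t = 3415 K → 3400 K to the nearest 100 K.
M_estimate = 10⁶/3400 = 294.12; M_reference = 10⁶/6504 = 153.75.
ΔM = 294.12 − 153.75 = 140.37 → +140 mireds.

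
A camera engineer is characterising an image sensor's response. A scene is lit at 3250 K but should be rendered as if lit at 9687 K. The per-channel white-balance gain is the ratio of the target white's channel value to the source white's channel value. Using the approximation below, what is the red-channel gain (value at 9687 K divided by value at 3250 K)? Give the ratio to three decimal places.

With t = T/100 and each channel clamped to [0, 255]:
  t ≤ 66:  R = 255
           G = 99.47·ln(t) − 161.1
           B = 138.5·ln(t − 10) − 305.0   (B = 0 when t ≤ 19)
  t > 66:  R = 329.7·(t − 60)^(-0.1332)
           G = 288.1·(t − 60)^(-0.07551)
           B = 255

0.800

At 3250 K (t = 32.5):
  R = 255 by definition for t ≤ 66.
At 9687 K (t = 96.87):
  R = 329.7·(96.87 − 60)^(-0.1332) = 329.7·36.87^(-0.1332) = 329.7·0.61847 = 203.910.
Gain = 203.910 / 255.000 = 0.7996 → 0.800.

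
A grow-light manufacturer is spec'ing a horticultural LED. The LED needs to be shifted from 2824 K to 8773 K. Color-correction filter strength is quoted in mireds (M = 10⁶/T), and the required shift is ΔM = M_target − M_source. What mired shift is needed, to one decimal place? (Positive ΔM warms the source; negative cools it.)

-240.1 mireds

M_source = 10⁶/2824 = 354.108; M_target = 10⁶/8773 = 113.986.
ΔM = 113.986 − 354.108 = -240.122 → -240.1 mireds, a cooling shift.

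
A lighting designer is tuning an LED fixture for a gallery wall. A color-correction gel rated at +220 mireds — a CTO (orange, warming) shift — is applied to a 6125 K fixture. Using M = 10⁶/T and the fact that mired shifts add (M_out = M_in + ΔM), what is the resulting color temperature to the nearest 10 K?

M_in = 10⁶/6125 = 163.27 mireds.
M_out = 163.27 + (+220) = 383.27 mireds.
T_out = 10⁶/383.27 = 2609.2 K → 2610 K.

2610 K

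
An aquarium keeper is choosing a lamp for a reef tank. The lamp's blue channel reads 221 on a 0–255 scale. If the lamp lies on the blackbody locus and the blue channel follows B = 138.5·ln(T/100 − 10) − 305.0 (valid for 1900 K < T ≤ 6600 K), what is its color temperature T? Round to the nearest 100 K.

ln(t − 10) = (221 + 305.0) / 138.5 = 3.7978.
t − 10 = e^3.7978 = 44.604, so t = 54.604.
T = 100·t = 5460 K → 5500 K to the nearest 100 K.

5500 K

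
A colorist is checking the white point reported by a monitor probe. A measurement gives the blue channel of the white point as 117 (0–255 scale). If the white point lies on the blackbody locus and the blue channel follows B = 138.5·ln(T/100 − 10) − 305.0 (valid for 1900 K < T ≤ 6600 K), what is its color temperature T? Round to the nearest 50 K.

3100 K

ln(t − 10) = (117 + 305.0) / 138.5 = 3.0469.
t − 10 = e^3.0469 = 21.051, so t = 31.051.
T = 100·t = 3105 K → 3100 K to the nearest 50 K.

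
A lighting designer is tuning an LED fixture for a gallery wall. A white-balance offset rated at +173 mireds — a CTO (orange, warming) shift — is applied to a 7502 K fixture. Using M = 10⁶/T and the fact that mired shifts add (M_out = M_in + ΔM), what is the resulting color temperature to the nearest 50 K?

M_in = 10⁶/7502 = 133.30 mireds.
M_out = 133.30 + (+173) = 306.30 mireds.
T_out = 10⁶/306.30 = 3264.8 K → 3250 K.

3250 K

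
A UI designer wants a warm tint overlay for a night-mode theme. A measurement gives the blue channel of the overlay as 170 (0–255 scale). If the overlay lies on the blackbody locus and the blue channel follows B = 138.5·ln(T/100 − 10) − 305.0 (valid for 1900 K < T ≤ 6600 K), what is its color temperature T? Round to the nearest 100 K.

ln(t − 10) = (170 + 305.0) / 138.5 = 3.4296.
t − 10 = e^3.4296 = 30.864, so t = 40.864.
T = 100·t = 4086 K → 4100 K to the nearest 100 K.

4100 K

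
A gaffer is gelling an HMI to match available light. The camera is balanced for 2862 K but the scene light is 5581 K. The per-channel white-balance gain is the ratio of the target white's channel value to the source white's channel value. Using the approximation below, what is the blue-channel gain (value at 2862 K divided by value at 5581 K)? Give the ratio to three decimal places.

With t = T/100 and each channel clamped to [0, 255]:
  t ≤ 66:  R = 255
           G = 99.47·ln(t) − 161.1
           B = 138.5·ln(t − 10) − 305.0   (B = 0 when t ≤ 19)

0.445

At 5581 K (t = 55.81):
  B = 138.5·ln(55.81 − 10) − 305.0 = 138.5·ln 45.81 − 305.0 = 138.5·3.8245 − 305.0 = 224.694.
At 2862 K (t = 28.62):
  B = 138.5·ln(28.62 − 10) − 305.0 = 138.5·ln 18.62 − 305.0 = 138.5·2.9242 − 305.0 = 100.007.
Gain = 100.007 / 224.694 = 0.4451 → 0.445.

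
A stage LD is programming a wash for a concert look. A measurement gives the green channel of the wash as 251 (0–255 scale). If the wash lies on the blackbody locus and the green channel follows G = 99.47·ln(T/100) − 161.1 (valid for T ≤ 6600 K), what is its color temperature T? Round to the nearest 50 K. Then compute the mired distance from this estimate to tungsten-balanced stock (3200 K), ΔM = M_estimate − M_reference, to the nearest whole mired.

-154 mireds

ln t = (251 + 161.1) / 99.47 = 4.1430.
t = e^4.1430 = 62.989.
T = 100·t = 6299 K → 6300 K to the nearest 50 K.
M_estimate = 10⁶/6300 = 158.73; M_reference = 10⁶/3200 = 312.50.
ΔM = 158.73 − 312.50 = -153.77 → -154 mireds.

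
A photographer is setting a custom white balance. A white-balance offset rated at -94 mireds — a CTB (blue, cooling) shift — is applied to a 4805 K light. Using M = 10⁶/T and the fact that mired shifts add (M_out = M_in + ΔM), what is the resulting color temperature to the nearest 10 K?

M_in = 10⁶/4805 = 208.12 mireds.
M_out = 208.12 + (-94) = 114.12 mireds.
T_out = 10⁶/114.12 = 8763.0 K → 8760 K.

8760 K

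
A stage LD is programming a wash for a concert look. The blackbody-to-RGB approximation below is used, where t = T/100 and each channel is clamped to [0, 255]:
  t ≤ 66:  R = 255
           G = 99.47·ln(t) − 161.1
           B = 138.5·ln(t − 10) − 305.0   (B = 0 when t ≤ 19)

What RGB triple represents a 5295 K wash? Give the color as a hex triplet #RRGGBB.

#FFEAD8

t = 5295/100 = 52.95; the t ≤ 66 branch applies.
R = 255 by definition for t ≤ 66.
G = 99.47·ln 52.95 − 161.1 = 99.47·3.9693 − 161.1 = 233.731.
B = 138.5·ln(52.95 − 10) − 305.0 = 138.5·ln 42.95 − 305.0 = 138.5·3.7600 − 305.0 = 215.765.
Rounded: (255, 234, 216).
In hex: #FFEAD8.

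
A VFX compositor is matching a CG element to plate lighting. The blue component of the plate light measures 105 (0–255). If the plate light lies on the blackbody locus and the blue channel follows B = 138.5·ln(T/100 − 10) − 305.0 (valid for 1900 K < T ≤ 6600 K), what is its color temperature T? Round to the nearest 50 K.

2950 K

ln(t − 10) = (105 + 305.0) / 138.5 = 2.9603.
t − 10 = e^2.9603 = 19.304, so t = 29.304.
T = 100·t = 2930 K → 2950 K to the nearest 50 K.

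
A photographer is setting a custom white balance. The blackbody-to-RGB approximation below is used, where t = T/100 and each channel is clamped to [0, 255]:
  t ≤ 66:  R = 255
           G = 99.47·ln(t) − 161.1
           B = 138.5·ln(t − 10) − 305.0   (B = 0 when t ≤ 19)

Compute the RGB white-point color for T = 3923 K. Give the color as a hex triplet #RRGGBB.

#FFCCA2

t = 3923/100 = 39.23; the t ≤ 66 branch applies.
R = 255 by definition for t ≤ 66.
G = 99.47·ln 39.23 − 161.1 = 99.47·3.6694 − 161.1 = 203.899.
B = 138.5·ln(39.23 − 10) − 305.0 = 138.5·ln 29.23 − 305.0 = 138.5·3.3752 − 305.0 = 162.465.
Rounded: (255, 204, 162).
In hex: #FFCCA2.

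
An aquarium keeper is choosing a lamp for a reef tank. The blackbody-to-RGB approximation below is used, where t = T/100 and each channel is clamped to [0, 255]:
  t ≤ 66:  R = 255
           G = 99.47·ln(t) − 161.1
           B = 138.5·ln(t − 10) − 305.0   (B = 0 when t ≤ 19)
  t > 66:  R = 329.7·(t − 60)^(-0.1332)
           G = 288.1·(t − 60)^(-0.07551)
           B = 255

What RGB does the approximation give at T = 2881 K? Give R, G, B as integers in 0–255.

R=255, G=173, B=101

t = 2881/100 = 28.81; the t ≤ 66 branch applies.
R = 255 by definition for t ≤ 66.
G = 99.47·ln 28.81 − 161.1 = 99.47·3.3607 − 161.1 = 173.191.
B = 138.5·ln(28.81 − 10) − 305.0 = 138.5·ln 18.81 − 305.0 = 138.5·2.9344 − 305.0 = 101.413.
Rounded: (255, 173, 101).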